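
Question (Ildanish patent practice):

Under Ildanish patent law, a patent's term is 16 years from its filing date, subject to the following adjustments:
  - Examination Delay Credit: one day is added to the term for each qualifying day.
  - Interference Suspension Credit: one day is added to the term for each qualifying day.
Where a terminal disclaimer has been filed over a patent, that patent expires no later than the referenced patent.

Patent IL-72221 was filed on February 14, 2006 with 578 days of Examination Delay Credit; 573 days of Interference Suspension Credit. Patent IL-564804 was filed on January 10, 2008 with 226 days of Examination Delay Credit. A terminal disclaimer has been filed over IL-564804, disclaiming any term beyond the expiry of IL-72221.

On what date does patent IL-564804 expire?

August 23, 2024

Natural term of IL-564804:
  Base: filing + 16 years → 10 January 2024.
  Examination Delay Credit: +226 days → 23 August 2024.
Expiry of referenced patent IL-72221:
  Base: filing + 16 years → 14 February 2022.
  Examination Delay Credit: +578 days → 15 September 2023.
  Interference Suspension Credit: +573 days → 10 April 2025.
Terminal disclaimer: IL-564804 expires on the earlier of 23 August 2024 and 10 April 2025.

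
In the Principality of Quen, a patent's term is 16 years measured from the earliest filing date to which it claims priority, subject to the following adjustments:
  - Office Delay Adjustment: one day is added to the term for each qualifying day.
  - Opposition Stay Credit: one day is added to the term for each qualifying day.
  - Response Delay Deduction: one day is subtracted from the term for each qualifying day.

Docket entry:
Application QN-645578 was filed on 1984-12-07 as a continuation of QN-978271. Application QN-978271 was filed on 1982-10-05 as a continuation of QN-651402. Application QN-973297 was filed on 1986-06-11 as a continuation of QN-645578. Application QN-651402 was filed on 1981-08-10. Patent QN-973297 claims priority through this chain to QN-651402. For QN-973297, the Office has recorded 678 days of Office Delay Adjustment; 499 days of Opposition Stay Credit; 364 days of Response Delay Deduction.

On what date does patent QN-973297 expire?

Earliest priority filing: 10 August 1981.
Base term: 10 August 1981 + 16 years → 10 August 1997.
Office Delay Adjustment: +678 days → 19 June 1999.
Opposition Stay Credit: +499 days → 30 October 2000.
Response Delay Deduction: −364 days → 1 November 1999.

November 1, 1999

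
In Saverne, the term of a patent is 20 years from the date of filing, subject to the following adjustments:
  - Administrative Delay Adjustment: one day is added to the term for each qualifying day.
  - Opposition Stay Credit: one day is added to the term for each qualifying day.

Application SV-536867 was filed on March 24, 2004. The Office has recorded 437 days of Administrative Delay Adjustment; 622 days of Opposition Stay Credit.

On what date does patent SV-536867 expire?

Base term: filing date + 20 years → 24 March 2024.
Administrative Delay Adjustment: +437 days → 4 June 2025.
Opposition Stay Credit: +622 days → 16 February 2027.

2027-02-16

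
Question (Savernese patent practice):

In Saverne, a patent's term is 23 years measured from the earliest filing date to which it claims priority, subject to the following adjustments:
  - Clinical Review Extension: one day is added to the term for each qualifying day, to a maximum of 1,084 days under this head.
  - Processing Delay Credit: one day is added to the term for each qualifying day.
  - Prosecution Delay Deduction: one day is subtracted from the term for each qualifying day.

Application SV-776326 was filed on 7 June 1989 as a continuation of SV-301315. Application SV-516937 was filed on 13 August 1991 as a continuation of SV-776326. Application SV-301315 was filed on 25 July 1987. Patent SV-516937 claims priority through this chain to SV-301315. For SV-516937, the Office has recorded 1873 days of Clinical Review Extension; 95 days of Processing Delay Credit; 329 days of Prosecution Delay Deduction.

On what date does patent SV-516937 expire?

Earliest priority filing: 25 July 1987.
Base term: 25 July 1987 + 23 years → 25 July 2010.
Clinical Review Extension: 1873 days claimed exceeds the 1084-day cap, so +1084 days → 13 July 2013.
Processing Delay Credit: +95 days → 16 October 2013.
Prosecution Delay Deduction: −329 days → 21 November 2012.

2012-11-21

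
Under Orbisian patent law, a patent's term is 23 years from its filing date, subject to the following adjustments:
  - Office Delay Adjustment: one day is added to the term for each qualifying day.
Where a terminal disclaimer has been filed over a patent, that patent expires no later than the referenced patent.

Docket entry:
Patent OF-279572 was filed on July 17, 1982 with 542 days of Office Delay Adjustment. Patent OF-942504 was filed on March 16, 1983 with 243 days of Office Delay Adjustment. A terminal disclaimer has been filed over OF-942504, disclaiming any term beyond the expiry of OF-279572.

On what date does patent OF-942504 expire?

2006-11-14

Natural term of OF-942504:
  Base: filing + 23 years → 16 March 2006.
  Office Delay Adjustment: +243 days → 14 November 2006.
Expiry of referenced patent OF-279572:
  Base: filing + 23 years → 17 July 2005.
  Office Delay Adjustment: +542 days → 10 January 2007.
Terminal disclaimer: OF-942504 expires on the earlier of 14 November 2006 and 10 January 2007.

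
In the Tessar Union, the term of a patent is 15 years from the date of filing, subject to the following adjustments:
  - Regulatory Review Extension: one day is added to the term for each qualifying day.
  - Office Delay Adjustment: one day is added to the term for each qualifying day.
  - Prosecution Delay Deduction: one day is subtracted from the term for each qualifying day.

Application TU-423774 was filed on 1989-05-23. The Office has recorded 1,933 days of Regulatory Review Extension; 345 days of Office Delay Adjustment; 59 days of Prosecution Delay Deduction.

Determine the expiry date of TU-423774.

2010-06-20

Base term: filing date + 15 years → 23 May 2004.
Regulatory Review Extension: +1933 days → 7 September 2009.
Office Delay Adjustment: +345 days → 18 August 2010.
Prosecution Delay Deduction: −59 days → 20 June 2010.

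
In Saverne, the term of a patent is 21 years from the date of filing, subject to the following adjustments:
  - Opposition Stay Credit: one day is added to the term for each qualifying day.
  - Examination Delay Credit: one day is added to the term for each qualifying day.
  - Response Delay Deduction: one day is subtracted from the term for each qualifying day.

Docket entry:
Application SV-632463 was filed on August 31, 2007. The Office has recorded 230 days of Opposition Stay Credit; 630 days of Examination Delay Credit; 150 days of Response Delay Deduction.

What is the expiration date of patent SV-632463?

2030-08-11

Base term: filing date + 21 years → 31 August 2028.
Opposition Stay Credit: +230 days → 18 April 2029.
Examination Delay Credit: +630 days → 8 January 2031.
Response Delay Deduction: −150 days → 11 August 2030.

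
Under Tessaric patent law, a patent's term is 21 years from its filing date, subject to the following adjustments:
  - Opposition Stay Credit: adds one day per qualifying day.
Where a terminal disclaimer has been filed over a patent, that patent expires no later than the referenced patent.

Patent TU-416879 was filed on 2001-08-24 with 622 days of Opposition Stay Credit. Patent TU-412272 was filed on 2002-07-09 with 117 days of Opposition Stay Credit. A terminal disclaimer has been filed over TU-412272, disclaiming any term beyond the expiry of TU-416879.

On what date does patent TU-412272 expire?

Natural term of TU-412272:
  Base: filing + 21 years → 9 July 2023.
  Opposition Stay Credit: +117 days → 3 November 2023.
Expiry of referenced patent TU-416879:
  Base: filing + 21 years → 24 August 2022.
  Opposition Stay Credit: +622 days → 7 May 2024.
Terminal disclaimer: TU-412272 expires on the earlier of 3 November 2023 and 7 May 2024.

November 3, 2023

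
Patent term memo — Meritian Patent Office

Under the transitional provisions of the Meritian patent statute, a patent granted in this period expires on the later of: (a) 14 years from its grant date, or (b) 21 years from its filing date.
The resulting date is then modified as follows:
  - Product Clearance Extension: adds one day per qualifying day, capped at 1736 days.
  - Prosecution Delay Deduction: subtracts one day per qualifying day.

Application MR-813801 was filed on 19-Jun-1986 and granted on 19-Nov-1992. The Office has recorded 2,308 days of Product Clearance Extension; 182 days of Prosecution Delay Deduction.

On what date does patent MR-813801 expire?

September 20, 2011

(a) grant + 14 years → 19 November 2006.
(b) filing + 21 years → 19 June 2007.
Later of the two: 19 June 2007.
Product Clearance Extension: 2308 days claimed exceeds the 1736-day cap, so +1736 days → 20 March 2012.
Prosecution Delay Deduction: −182 days → 20 September 2011.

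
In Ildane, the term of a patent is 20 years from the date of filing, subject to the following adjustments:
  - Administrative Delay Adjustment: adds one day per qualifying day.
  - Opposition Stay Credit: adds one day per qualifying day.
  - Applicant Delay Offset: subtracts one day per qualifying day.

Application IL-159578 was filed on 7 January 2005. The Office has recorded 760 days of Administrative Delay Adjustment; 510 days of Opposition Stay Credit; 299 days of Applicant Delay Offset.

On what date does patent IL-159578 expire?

Base term: filing date + 20 years → 7 January 2025.
Administrative Delay Adjustment: +760 days → 6 February 2027.
Opposition Stay Credit: +510 days → 30 June 2028.
Applicant Delay Offset: −299 days → 5 September 2027.

September 5, 2027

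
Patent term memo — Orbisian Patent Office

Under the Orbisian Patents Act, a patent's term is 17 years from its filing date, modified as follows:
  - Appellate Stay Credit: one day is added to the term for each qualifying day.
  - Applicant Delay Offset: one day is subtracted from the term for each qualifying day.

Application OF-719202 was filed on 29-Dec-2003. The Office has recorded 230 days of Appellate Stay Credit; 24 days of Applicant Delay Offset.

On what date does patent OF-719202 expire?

Base term: filing date + 17 years → 29 December 2020.
Appellate Stay Credit: +230 days → 16 August 2021.
Applicant Delay Offset: −24 days → 23 July 2021.

2021-07-23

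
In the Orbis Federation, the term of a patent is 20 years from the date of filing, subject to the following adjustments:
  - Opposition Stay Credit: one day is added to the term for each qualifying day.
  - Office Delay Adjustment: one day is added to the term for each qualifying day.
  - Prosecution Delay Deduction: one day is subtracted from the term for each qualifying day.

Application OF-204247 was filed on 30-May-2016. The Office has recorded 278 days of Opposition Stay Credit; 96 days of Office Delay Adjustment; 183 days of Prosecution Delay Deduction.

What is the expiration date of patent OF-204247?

December 7, 2036

Base term: filing date + 20 years → 30 May 2036.
Opposition Stay Credit: +278 days → 4 March 2037.
Office Delay Adjustment: +96 days → 8 June 2037.
Prosecution Delay Deduction: −183 days → 7 December 2036.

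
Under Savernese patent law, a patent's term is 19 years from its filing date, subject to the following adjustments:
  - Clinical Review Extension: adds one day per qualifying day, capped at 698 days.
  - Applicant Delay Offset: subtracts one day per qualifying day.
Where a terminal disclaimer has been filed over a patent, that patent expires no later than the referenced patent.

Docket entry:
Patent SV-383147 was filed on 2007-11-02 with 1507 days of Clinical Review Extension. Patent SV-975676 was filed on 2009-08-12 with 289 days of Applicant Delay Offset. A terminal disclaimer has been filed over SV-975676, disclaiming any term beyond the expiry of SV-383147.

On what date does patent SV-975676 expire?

October 28, 2027

Natural term of SV-975676:
  Base: filing + 19 years → 12 August 2028.
  Applicant Delay Offset: −289 days → 28 October 2027.
Expiry of referenced patent SV-383147:
  Base: filing + 19 years → 2 November 2026.
  Clinical Review Extension: 1507 days claimed exceeds the 698-day cap, so +698 days → 30 September 2028.
Terminal disclaimer: SV-975676 expires on the earlier of 28 October 2027 and 30 September 2028.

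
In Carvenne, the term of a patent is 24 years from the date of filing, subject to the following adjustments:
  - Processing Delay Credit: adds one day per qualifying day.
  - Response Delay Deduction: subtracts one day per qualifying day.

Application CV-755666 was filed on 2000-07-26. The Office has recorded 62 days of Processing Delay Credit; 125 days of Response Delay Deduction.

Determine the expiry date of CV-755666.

May 24, 2024

Base term: filing date + 24 years → 26 July 2024.
Processing Delay Credit: +62 days → 26 September 2024.
Response Delay Deduction: −125 days → 24 May 2024.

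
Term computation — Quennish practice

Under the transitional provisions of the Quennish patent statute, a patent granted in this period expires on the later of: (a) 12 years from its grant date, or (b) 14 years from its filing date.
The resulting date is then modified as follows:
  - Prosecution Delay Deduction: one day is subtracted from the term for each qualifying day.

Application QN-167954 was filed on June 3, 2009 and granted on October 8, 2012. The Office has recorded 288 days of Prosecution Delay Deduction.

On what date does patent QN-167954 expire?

December 25, 2023

(a) grant + 12 years → 8 October 2024.
(b) filing + 14 years → 3 June 2023.
Later of the two: 8 October 2024.
Prosecution Delay Deduction: −288 days → 25 December 2023.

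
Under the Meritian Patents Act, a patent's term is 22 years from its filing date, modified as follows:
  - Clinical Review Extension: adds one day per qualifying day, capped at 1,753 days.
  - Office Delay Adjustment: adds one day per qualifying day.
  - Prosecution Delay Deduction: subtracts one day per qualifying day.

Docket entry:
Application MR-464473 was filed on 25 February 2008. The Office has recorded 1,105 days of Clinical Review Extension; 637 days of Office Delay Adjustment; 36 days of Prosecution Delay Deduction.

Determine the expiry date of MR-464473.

Base term: filing date + 22 years → 25 February 2030.
Clinical Review Extension: 1105 days (within the 1753-day cap) → +1105 days → 6 March 2033.
Office Delay Adjustment: +637 days → 3 December 2034.
Prosecution Delay Deduction: −36 days → 28 October 2034.

2034-10-28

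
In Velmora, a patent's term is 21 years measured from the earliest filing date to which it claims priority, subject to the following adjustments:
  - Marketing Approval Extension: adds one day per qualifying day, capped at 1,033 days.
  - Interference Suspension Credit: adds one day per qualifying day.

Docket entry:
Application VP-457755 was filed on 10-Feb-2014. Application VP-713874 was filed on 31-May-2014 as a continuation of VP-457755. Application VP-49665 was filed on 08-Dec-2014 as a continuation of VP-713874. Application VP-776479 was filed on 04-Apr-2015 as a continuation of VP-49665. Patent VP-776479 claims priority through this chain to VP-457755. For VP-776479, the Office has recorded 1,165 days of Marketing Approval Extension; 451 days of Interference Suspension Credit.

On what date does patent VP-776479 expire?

March 5, 2039

Earliest priority filing: 10 February 2014.
Base term: 10 February 2014 + 21 years → 10 February 2035.
Marketing Approval Extension: 1165 days claimed exceeds the 1033-day cap, so +1033 days → 9 December 2037.
Interference Suspension Credit: +451 days → 5 March 2039.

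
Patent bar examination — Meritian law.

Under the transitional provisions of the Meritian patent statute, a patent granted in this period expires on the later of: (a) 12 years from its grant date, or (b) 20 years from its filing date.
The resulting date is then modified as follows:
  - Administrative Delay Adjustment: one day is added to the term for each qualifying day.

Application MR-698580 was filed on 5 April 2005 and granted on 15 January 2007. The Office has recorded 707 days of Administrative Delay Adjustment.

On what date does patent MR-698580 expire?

March 13, 2027

(a) grant + 12 years → 15 January 2019.
(b) filing + 20 years → 5 April 2025.
Later of the two: 5 April 2025.
Administrative Delay Adjustment: +707 days → 13 March 2027.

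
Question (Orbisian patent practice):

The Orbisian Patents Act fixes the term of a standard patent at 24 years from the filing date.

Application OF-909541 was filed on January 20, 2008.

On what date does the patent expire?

January 20, 2032

Filing date + 24 years → 20 January 2032.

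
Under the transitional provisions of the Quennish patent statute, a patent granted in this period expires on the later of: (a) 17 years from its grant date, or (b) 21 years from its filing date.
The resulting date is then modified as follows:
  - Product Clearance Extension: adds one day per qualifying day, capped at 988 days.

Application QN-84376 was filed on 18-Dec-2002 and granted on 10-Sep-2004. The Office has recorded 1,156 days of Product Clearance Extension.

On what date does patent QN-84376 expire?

2026-09-01

(a) grant + 17 years → 10 September 2021.
(b) filing + 21 years → 18 December 2023.
Later of the two: 18 December 2023.
Product Clearance Extension: 1156 days claimed exceeds the 988-day cap, so +988 days → 1 September 2026.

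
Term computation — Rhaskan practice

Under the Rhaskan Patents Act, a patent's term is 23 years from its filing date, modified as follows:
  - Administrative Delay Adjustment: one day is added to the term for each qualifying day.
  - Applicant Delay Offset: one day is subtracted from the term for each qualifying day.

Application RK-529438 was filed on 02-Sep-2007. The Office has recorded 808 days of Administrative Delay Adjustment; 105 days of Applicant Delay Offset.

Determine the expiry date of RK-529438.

Base term: filing date + 23 years → 2 September 2030.
Administrative Delay Adjustment: +808 days → 18 November 2032.
Applicant Delay Offset: −105 days → 5 August 2032.

2032-08-05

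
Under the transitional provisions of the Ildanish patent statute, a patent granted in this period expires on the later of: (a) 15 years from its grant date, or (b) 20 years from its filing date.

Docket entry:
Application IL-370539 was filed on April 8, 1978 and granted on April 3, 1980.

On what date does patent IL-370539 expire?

(a) grant + 15 years → 3 April 1995.
(b) filing + 20 years → 8 April 1998.
Later of the two: 8 April 1998.

April 8, 1998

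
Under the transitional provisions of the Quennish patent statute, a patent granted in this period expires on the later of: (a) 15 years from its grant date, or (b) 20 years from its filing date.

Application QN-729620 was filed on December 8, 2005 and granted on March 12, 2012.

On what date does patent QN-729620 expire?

(a) grant + 15 years → 12 March 2027.
(b) filing + 20 years → 8 December 2025.
Later of the two: 12 March 2027.

March 12, 2027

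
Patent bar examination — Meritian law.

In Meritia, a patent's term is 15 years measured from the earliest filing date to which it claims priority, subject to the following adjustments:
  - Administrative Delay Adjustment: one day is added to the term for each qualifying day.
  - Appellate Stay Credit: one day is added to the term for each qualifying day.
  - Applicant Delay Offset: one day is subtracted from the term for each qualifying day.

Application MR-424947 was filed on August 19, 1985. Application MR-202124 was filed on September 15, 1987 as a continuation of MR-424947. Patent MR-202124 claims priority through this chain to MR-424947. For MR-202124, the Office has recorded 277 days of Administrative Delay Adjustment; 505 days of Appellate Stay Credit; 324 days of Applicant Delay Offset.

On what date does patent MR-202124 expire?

2001-11-20

Earliest priority filing: 19 August 1985.
Base term: 19 August 1985 + 15 years → 19 August 2000.
Administrative Delay Adjustment: +277 days → 23 May 2001.
Appellate Stay Credit: +505 days → 10 October 2002.
Applicant Delay Offset: −324 days → 20 November 2001.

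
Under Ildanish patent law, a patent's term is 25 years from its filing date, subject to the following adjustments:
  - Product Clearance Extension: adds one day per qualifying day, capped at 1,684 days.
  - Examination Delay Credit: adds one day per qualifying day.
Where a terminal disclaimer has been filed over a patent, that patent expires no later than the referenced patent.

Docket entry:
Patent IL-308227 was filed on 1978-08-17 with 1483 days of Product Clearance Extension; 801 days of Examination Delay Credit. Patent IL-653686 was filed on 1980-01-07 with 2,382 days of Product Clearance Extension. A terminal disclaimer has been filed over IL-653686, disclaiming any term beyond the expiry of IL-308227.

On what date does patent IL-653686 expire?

August 18, 2009

Natural term of IL-653686:
  Base: filing + 25 years → 7 January 2005.
  Product Clearance Extension: 2382 days claimed exceeds the 1684-day cap, so +1684 days → 18 August 2009.
Expiry of referenced patent IL-308227:
  Base: filing + 25 years → 17 August 2003.
  Product Clearance Extension: 1483 days (within the 1684-day cap) → +1483 days → 8 September 2007.
  Examination Delay Credit: +801 days → 17 November 2009.
Terminal disclaimer: IL-653686 expires on the earlier of 18 August 2009 and 17 November 2009.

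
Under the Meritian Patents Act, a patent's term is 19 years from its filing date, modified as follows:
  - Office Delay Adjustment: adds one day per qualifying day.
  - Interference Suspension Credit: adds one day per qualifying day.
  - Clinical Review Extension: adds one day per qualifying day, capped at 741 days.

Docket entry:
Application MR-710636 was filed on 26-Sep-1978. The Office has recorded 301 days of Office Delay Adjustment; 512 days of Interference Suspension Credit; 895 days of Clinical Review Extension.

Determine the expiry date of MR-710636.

2001-12-28

Base term: filing date + 19 years → 26 September 1997.
Office Delay Adjustment: +301 days → 24 July 1998.
Interference Suspension Credit: +512 days → 18 December 1999.
Clinical Review Extension: 895 days claimed exceeds the 741-day cap, so +741 days → 28 December 2001.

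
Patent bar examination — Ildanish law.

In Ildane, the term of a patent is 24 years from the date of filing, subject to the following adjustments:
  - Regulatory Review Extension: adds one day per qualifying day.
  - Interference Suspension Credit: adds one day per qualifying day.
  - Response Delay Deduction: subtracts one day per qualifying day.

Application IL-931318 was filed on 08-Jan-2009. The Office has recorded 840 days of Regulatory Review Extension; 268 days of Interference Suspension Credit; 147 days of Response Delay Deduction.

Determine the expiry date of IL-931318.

Base term: filing date + 24 years → 8 January 2033.
Regulatory Review Extension: +840 days → 28 April 2035.
Interference Suspension Credit: +268 days → 21 January 2036.
Response Delay Deduction: −147 days → 27 August 2035.

2035-08-27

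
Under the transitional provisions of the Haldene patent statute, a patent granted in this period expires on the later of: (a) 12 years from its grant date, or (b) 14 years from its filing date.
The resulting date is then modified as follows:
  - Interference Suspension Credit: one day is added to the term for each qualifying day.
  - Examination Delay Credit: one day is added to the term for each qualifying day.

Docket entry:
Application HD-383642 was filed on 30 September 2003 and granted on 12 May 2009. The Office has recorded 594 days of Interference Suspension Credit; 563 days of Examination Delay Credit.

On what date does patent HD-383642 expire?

(a) grant + 12 years → 12 May 2021.
(b) filing + 14 years → 30 September 2017.
Later of the two: 12 May 2021.
Interference Suspension Credit: +594 days → 27 December 2022.
Examination Delay Credit: +563 days → 12 July 2024.

2024-07-12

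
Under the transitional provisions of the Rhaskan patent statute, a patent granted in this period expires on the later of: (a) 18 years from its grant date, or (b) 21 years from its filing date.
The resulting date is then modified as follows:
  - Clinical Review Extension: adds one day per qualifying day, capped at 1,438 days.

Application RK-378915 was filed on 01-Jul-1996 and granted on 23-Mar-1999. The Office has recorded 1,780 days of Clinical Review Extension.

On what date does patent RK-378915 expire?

(a) grant + 18 years → 23 March 2017.
(b) filing + 21 years → 1 July 2017.
Later of the two: 1 July 2017.
Clinical Review Extension: 1780 days claimed exceeds the 1438-day cap, so +1438 days → 8 June 2021.

June 8, 2021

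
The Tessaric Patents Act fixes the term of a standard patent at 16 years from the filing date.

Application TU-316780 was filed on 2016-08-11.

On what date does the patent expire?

Filing date + 16 years → 11 August 2032.

2032-08-11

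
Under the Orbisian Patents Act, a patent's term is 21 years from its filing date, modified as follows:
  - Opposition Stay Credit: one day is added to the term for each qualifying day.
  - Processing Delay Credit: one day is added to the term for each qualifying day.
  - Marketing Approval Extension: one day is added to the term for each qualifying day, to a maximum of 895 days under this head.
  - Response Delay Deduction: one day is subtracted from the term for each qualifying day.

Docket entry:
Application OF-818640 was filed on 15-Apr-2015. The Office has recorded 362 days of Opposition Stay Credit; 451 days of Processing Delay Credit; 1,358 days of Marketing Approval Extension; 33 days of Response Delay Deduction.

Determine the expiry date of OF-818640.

2040-11-15

Base term: filing date + 21 years → 15 April 2036.
Opposition Stay Credit: +362 days → 12 April 2037.
Processing Delay Credit: +451 days → 7 July 2038.
Marketing Approval Extension: 1358 days claimed exceeds the 895-day cap, so +895 days → 18 December 2040.
Response Delay Deduction: −33 days → 15 November 2040.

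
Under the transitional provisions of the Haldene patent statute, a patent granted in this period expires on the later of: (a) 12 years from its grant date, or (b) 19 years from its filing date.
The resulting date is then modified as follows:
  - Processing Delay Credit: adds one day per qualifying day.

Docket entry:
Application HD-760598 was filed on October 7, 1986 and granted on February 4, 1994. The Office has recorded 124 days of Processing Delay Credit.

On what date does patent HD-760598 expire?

June 8, 2006

(a) grant + 12 years → 4 February 2006.
(b) filing + 19 years → 7 October 2005.
Later of the two: 4 February 2006.
Processing Delay Credit: +124 days → 8 June 2006.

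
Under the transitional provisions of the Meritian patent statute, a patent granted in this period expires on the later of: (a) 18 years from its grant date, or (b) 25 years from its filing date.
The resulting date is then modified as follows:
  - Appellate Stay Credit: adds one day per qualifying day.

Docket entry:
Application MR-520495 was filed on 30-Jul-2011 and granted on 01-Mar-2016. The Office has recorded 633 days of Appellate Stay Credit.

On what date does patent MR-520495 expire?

2038-04-24

(a) grant + 18 years → 1 March 2034.
(b) filing + 25 years → 30 July 2036.
Later of the two: 30 July 2036.
Appellate Stay Credit: +633 days → 24 April 2038.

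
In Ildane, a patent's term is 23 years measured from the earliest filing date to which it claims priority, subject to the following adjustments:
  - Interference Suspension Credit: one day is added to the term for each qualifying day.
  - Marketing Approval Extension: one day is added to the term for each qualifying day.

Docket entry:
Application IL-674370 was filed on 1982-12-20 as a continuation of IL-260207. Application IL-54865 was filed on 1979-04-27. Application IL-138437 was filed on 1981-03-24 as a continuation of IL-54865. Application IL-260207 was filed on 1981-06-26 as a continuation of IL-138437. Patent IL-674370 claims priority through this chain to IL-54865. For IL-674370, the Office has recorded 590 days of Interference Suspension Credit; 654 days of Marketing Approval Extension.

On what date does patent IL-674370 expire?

2005-09-22

Earliest priority filing: 27 April 1979.
Base term: 27 April 1979 + 23 years → 27 April 2002.
Interference Suspension Credit: +590 days → 8 December 2003.
Marketing Approval Extension: +654 days → 22 September 2005.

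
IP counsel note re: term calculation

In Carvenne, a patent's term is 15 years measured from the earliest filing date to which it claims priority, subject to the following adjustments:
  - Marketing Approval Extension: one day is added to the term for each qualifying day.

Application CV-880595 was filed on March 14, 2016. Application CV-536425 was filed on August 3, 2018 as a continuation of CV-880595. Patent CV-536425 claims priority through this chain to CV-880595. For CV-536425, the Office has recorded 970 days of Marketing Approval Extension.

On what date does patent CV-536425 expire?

Earliest priority filing: 14 March 2016.
Base term: 14 March 2016 + 15 years → 14 March 2031.
Marketing Approval Extension: +970 days → 8 November 2033.

2033-11-08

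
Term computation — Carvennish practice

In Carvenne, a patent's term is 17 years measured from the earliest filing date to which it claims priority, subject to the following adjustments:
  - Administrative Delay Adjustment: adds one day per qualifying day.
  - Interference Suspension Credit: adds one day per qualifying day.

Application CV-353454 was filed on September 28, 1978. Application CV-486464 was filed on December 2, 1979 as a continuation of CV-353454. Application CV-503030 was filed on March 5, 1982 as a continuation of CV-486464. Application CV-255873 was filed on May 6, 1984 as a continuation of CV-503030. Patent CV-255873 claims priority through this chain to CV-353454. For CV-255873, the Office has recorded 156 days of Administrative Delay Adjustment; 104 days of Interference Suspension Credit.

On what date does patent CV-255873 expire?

Earliest priority filing: 28 September 1978.
Base term: 28 September 1978 + 17 years → 28 September 1995.
Administrative Delay Adjustment: +156 days → 2 March 1996.
Interference Suspension Credit: +104 days → 14 June 1996.

1996-06-14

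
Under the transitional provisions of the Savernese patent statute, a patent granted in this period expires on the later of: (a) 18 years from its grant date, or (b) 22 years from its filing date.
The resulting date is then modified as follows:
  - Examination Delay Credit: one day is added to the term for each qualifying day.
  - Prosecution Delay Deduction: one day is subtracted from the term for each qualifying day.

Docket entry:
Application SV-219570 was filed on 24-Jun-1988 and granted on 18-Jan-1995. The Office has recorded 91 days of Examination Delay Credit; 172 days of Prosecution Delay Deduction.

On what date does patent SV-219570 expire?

2012-10-29

(a) grant + 18 years → 18 January 2013.
(b) filing + 22 years → 24 June 2010.
Later of the two: 18 January 2013.
Examination Delay Credit: +91 days → 19 April 2013.
Prosecution Delay Deduction: −172 days → 29 October 2012.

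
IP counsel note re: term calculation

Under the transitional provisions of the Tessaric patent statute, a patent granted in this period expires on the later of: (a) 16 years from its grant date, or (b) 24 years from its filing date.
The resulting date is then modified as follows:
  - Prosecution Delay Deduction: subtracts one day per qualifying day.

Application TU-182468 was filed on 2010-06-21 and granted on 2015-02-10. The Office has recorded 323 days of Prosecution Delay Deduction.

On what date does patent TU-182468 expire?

August 2, 2033

(a) grant + 16 years → 10 February 2031.
(b) filing + 24 years → 21 June 2034.
Later of the two: 21 June 2034.
Prosecution Delay Deduction: −323 days → 2 August 2033.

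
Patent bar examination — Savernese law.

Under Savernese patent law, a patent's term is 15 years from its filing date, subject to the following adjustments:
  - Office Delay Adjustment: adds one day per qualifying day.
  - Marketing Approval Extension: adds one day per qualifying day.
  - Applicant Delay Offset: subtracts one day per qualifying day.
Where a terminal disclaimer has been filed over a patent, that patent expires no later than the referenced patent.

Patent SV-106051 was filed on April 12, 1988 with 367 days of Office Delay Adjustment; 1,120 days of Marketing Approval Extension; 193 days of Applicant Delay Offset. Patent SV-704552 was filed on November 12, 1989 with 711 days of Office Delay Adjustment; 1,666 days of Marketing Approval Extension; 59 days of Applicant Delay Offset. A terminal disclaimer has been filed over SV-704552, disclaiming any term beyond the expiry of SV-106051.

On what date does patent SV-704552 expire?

Natural term of SV-704552:
  Base: filing + 15 years → 12 November 2004.
  Office Delay Adjustment: +711 days → 24 October 2006.
  Marketing Approval Extension: +1666 days → 17 May 2011.
  Applicant Delay Offset: −59 days → 19 March 2011.
Expiry of referenced patent SV-106051:
  Base: filing + 15 years → 12 April 2003.
  Office Delay Adjustment: +367 days → 13 April 2004.
  Marketing Approval Extension: +1120 days → 8 May 2007.
  Applicant Delay Offset: −193 days → 27 October 2006.
Terminal disclaimer: SV-704552 expires on the earlier of 19 March 2011 and 27 October 2006.

2006-10-27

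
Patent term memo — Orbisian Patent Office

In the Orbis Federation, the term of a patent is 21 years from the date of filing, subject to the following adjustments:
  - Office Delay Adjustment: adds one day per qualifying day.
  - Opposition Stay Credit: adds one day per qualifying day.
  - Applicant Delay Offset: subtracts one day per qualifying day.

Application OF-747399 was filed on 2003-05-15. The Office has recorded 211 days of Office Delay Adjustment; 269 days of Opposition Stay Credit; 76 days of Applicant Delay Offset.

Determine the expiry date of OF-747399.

Base term: filing date + 21 years → 15 May 2024.
Office Delay Adjustment: +211 days → 12 December 2024.
Opposition Stay Credit: +269 days → 7 September 2025.
Applicant Delay Offset: −76 days → 23 June 2025.

June 23, 2025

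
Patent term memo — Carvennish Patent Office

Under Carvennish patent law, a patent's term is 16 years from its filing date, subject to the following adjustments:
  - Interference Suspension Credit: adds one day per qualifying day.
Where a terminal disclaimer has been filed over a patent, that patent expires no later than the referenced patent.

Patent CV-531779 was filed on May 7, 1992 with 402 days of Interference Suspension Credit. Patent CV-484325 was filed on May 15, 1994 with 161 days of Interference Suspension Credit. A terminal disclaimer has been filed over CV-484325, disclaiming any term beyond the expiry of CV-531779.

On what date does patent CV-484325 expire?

June 13, 2009

Natural term of CV-484325:
  Base: filing + 16 years → 15 May 2010.
  Interference Suspension Credit: +161 days → 23 October 2010.
Expiry of referenced patent CV-531779:
  Base: filing + 16 years → 7 May 2008.
  Interference Suspension Credit: +402 days → 13 June 2009.
Terminal disclaimer: CV-484325 expires on the earlier of 23 October 2010 and 13 June 2009.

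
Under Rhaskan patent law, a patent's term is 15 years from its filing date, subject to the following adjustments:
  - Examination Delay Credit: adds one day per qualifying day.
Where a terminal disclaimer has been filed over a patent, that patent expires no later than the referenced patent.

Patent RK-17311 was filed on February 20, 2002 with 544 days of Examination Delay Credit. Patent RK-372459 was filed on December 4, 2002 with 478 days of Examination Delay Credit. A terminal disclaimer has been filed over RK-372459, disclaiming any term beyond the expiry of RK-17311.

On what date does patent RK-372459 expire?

Natural term of RK-372459:
  Base: filing + 15 years → 4 December 2017.
  Examination Delay Credit: +478 days → 27 March 2019.
Expiry of referenced patent RK-17311:
  Base: filing + 15 years → 20 February 2017.
  Examination Delay Credit: +544 days → 18 August 2018.
Terminal disclaimer: RK-372459 expires on the earlier of 27 March 2019 and 18 August 2018.

2018-08-18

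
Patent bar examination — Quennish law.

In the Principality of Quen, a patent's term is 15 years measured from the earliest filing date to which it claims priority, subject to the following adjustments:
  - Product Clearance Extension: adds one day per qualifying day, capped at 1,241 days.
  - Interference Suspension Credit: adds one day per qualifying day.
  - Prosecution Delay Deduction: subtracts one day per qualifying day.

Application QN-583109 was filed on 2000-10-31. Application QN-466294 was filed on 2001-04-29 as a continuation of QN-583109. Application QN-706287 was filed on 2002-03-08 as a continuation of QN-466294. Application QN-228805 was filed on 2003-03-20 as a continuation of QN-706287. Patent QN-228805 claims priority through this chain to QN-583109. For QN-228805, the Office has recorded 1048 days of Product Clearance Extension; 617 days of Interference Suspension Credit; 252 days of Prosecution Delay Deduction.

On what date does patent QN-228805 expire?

September 13, 2019

Earliest priority filing: 31 October 2000.
Base term: 31 October 2000 + 15 years → 31 October 2015.
Product Clearance Extension: 1048 days (within the 1241-day cap) → +1048 days → 13 September 2018.
Interference Suspension Credit: +617 days → 22 May 2020.
Prosecution Delay Deduction: −252 days → 13 September 2019.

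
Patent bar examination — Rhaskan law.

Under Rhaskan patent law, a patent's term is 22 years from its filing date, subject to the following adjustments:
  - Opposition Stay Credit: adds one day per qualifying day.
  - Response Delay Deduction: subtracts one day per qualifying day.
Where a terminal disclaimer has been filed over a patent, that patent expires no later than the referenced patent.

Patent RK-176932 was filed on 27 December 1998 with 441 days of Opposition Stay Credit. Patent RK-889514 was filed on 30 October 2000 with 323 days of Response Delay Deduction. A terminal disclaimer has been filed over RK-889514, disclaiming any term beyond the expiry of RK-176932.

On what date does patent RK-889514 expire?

2021-12-11

Natural term of RK-889514:
  Base: filing + 22 years → 30 October 2022.
  Response Delay Deduction: −323 days → 11 December 2021.
Expiry of referenced patent RK-176932:
  Base: filing + 22 years → 27 December 2020.
  Opposition Stay Credit: +441 days → 13 March 2022.
Terminal disclaimer: RK-889514 expires on the earlier of 11 December 2021 and 13 March 2022.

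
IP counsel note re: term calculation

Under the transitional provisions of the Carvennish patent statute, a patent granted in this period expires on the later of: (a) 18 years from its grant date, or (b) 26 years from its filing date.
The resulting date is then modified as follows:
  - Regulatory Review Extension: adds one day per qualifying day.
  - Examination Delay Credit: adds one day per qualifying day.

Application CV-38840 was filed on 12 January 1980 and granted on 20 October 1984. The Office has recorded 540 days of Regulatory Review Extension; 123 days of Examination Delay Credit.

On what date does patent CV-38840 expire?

(a) grant + 18 years → 20 October 2002.
(b) filing + 26 years → 12 January 2006.
Later of the two: 12 January 2006.
Regulatory Review Extension: +540 days → 6 July 2007.
Examination Delay Credit: +123 days → 6 November 2007.

November 6, 2007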